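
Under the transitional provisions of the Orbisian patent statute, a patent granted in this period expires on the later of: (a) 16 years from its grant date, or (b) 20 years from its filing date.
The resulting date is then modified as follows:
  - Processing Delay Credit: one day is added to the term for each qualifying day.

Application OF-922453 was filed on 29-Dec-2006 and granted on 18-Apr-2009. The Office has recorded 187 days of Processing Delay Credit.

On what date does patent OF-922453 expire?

(a) grant + 16 years → 18 April 2025.
(b) filing + 20 years → 29 December 2026.
Later of the two: 29 December 2026.
Processing Delay Credit: +187 days → 4 July 2027.

2027-07-04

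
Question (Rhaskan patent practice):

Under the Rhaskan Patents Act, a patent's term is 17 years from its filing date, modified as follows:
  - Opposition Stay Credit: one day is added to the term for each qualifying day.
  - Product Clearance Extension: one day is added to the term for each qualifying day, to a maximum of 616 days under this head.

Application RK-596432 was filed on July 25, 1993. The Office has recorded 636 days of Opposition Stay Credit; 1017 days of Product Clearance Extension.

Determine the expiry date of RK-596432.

Base term: filing date + 17 years → 25 July 2010.
Opposition Stay Credit: +636 days → 21 April 2012.
Product Clearance Extension: 1017 days claimed exceeds the 616-day cap, so +616 days → 28 December 2013.

2013-12-28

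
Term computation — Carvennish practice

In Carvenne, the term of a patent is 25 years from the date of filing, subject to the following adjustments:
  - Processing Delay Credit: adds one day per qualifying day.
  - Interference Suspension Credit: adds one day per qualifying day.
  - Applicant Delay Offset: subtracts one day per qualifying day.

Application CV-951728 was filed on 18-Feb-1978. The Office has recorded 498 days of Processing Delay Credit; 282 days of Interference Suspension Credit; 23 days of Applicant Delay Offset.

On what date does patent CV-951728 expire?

March 16, 2005

Base term: filing date + 25 years → 18 February 2003.
Processing Delay Credit: +498 days → 30 June 2004.
Interference Suspension Credit: +282 days → 8 April 2005.
Applicant Delay Offset: −23 days → 16 March 2005.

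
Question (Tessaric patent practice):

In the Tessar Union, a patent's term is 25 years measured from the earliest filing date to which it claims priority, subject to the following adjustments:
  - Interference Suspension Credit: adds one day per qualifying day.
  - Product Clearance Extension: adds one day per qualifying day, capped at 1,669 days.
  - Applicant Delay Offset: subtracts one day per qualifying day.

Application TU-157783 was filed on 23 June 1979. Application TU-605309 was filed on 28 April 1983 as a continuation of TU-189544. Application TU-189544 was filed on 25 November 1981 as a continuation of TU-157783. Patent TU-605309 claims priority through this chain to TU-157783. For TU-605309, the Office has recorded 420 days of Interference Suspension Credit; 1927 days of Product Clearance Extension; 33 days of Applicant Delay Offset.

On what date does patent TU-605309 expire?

2010-02-08

Earliest priority filing: 23 June 1979.
Base term: 23 June 1979 + 25 years → 23 June 2004.
Interference Suspension Credit: +420 days → 17 August 2005.
Product Clearance Extension: 1927 days claimed exceeds the 1669-day cap, so +1669 days → 13 March 2010.
Applicant Delay Offset: −33 days → 8 February 2010.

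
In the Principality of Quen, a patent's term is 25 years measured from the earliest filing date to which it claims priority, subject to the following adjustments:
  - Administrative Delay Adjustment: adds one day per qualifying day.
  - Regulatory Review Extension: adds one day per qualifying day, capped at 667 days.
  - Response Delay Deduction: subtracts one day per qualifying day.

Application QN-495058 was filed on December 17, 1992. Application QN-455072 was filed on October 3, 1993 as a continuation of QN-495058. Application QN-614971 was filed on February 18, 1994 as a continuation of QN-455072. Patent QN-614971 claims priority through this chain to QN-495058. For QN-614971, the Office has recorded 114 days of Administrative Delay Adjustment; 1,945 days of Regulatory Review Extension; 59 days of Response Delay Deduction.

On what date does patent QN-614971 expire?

Earliest priority filing: 17 December 1992.
Base term: 17 December 1992 + 25 years → 17 December 2017.
Administrative Delay Adjustment: +114 days → 10 April 2018.
Regulatory Review Extension: 1945 days claimed exceeds the 667-day cap, so +667 days → 6 February 2020.
Response Delay Deduction: −59 days → 9 December 2019.

2019-12-09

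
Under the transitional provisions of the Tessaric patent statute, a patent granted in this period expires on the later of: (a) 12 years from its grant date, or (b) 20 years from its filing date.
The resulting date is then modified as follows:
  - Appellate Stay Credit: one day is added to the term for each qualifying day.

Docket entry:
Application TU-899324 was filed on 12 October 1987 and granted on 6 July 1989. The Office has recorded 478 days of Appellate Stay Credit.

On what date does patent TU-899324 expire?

(a) grant + 12 years → 6 July 2001.
(b) filing + 20 years → 12 October 2007.
Later of the two: 12 October 2007.
Appellate Stay Credit: +478 days → 1 February 2009.

February 1, 2009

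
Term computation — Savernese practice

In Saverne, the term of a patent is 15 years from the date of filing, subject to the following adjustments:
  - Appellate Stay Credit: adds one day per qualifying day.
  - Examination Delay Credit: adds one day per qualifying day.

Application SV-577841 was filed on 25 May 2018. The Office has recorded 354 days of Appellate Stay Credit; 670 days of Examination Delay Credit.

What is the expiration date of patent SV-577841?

Base term: filing date + 15 years → 25 May 2033.
Appellate Stay Credit: +354 days → 14 May 2034.
Examination Delay Credit: +670 days → 14 March 2036.

March 14, 2036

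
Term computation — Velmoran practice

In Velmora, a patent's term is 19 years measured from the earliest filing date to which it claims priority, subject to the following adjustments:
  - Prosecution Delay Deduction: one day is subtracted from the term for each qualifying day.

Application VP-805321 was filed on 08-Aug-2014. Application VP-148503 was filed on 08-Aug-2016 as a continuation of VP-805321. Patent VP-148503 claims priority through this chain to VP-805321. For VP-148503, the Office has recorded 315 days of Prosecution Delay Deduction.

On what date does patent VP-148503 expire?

2032-09-27

Earliest priority filing: 8 August 2014.
Base term: 8 August 2014 + 19 years → 8 August 2033.
Prosecution Delay Deduction: −315 days → 27 September 2032.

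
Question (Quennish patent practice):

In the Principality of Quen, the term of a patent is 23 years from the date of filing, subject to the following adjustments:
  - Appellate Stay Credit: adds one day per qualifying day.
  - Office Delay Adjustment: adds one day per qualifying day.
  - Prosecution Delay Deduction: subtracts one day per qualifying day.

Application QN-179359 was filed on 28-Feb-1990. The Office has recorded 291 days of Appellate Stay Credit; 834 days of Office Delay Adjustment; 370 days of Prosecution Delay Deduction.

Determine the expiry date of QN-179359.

Base term: filing date + 23 years → 28 February 2013.
Appellate Stay Credit: +291 days → 16 December 2013.
Office Delay Adjustment: +834 days → 29 March 2016.
Prosecution Delay Deduction: −370 days → 25 March 2015.

March 25, 2015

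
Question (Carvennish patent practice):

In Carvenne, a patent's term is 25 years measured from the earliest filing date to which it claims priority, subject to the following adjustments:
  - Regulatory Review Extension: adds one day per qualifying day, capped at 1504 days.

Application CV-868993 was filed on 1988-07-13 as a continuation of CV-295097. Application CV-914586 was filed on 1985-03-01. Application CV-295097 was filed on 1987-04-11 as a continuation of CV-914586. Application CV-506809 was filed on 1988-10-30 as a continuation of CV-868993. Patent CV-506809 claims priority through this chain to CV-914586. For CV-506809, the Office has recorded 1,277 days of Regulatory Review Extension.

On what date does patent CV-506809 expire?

2013-08-29

Earliest priority filing: 1 March 1985.
Base term: 1 March 1985 + 25 years → 1 March 2010.
Regulatory Review Extension: 1277 days (within the 1504-day cap) → +1277 days → 29 August 2013.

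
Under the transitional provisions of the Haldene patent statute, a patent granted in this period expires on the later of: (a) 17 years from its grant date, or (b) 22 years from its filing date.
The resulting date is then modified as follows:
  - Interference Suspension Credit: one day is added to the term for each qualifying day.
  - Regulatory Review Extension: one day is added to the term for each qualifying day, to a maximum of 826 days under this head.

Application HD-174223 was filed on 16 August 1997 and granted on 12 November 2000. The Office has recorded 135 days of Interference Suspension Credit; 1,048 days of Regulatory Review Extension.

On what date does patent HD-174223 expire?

(a) grant + 17 years → 12 November 2017.
(b) filing + 22 years → 16 August 2019.
Later of the two: 16 August 2019.
Interference Suspension Credit: +135 days → 29 December 2019.
Regulatory Review Extension: 1048 days claimed exceeds the 826-day cap, so +826 days → 3 April 2022.

2022-04-03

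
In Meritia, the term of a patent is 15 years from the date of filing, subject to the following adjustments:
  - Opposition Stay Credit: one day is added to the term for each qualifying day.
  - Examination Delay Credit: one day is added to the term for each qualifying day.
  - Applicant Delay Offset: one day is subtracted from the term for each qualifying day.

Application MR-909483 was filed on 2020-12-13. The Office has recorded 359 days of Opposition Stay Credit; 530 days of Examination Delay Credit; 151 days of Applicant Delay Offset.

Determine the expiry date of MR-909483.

Base term: filing date + 15 years → 13 December 2035.
Opposition Stay Credit: +359 days → 6 December 2036.
Examination Delay Credit: +530 days → 20 May 2038.
Applicant Delay Offset: −151 days → 20 December 2037.

2037-12-20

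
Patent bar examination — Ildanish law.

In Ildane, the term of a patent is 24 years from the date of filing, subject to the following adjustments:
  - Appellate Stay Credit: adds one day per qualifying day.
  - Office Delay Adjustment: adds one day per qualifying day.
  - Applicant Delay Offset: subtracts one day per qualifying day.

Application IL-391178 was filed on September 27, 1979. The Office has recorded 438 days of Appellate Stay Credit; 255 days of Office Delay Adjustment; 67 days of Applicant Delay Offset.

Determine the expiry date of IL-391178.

Base term: filing date + 24 years → 27 September 2003.
Appellate Stay Credit: +438 days → 8 December 2004.
Office Delay Adjustment: +255 days → 20 August 2005.
Applicant Delay Offset: −67 days → 14 June 2005.

2005-06-14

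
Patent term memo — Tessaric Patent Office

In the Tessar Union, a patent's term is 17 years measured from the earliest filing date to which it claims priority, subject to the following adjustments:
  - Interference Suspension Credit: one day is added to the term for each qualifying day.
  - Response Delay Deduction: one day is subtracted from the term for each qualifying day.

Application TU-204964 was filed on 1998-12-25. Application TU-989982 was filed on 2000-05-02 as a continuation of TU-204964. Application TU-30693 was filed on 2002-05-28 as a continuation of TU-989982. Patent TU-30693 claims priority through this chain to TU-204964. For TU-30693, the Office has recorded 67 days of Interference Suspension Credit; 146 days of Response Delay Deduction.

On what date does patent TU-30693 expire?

October 7, 2015

Earliest priority filing: 25 December 1998.
Base term: 25 December 1998 + 17 years → 25 December 2015.
Interference Suspension Credit: +67 days → 1 March 2016.
Response Delay Deduction: −146 days → 7 October 2015.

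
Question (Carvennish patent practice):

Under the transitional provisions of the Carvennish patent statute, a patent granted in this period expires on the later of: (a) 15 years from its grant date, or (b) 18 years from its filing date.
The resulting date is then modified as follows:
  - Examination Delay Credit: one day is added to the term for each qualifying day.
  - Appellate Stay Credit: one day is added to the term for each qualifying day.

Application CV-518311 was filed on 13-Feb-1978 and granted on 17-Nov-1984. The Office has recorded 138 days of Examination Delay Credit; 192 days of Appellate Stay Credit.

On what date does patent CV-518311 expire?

October 12, 2000

(a) grant + 15 years → 17 November 1999.
(b) filing + 18 years → 13 February 1996.
Later of the two: 17 November 1999.
Examination Delay Credit: +138 days → 3 April 2000.
Appellate Stay Credit: +192 days → 12 October 2000.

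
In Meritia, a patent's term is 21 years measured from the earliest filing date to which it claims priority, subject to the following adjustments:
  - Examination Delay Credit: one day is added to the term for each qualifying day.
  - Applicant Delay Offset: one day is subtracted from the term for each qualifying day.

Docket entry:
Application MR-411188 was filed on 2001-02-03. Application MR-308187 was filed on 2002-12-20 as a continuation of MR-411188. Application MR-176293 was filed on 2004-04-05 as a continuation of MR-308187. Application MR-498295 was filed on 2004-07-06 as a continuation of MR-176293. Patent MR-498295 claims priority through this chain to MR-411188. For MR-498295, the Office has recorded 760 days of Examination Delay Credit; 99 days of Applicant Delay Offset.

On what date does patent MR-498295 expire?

Earliest priority filing: 3 February 2001.
Base term: 3 February 2001 + 21 years → 3 February 2022.
Examination Delay Credit: +760 days → 4 March 2024.
Applicant Delay Offset: −99 days → 26 November 2023.

November 26, 2023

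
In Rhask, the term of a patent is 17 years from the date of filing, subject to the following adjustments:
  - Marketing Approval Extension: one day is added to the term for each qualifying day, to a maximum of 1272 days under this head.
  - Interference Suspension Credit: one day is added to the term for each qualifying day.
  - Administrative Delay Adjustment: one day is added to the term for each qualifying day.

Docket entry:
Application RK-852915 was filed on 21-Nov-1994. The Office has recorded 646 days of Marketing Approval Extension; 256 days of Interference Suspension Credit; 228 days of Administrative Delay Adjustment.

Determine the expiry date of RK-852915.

Base term: filing date + 17 years → 21 November 2011.
Marketing Approval Extension: 646 days (within the 1272-day cap) → +646 days → 28 August 2013.
Interference Suspension Credit: +256 days → 11 May 2014.
Administrative Delay Adjustment: +228 days → 25 December 2014.

December 25, 2014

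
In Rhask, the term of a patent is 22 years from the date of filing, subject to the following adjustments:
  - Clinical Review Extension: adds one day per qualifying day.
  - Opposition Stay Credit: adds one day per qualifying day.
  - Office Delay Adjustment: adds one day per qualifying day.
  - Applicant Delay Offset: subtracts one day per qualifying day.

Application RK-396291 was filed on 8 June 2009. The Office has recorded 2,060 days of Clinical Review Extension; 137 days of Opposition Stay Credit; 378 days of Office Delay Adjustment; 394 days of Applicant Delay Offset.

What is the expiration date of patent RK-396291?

2037-05-28

Base term: filing date + 22 years → 8 June 2031.
Clinical Review Extension: +2060 days → 27 January 2037.
Opposition Stay Credit: +137 days → 13 June 2037.
Office Delay Adjustment: +378 days → 26 June 2038.
Applicant Delay Offset: −394 days → 28 May 2037.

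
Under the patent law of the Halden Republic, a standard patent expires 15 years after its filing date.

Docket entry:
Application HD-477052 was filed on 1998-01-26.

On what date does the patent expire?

Filing date + 15 years → 26 January 2013.

2013-01-26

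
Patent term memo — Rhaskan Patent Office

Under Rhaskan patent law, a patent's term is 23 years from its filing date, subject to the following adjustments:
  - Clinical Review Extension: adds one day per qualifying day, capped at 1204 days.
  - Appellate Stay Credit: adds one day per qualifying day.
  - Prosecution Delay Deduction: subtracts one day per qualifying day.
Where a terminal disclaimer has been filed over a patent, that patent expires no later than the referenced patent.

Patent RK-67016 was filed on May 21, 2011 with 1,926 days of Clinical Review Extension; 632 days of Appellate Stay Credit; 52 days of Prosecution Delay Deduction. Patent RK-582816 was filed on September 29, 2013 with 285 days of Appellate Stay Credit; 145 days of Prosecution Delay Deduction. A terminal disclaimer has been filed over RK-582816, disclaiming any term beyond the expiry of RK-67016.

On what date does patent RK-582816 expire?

February 16, 2037

Natural term of RK-582816:
  Base: filing + 23 years → 29 September 2036.
  Appellate Stay Credit: +285 days → 11 July 2037.
  Prosecution Delay Deduction: −145 days → 16 February 2037.
Expiry of referenced patent RK-67016:
  Base: filing + 23 years → 21 May 2034.
  Clinical Review Extension: 1926 days claimed exceeds the 1204-day cap, so +1204 days → 6 September 2037.
  Appellate Stay Credit: +632 days → 31 May 2039.
  Prosecution Delay Deduction: −52 days → 9 April 2039.
Terminal disclaimer: RK-582816 expires on the earlier of 16 February 2037 and 9 April 2039.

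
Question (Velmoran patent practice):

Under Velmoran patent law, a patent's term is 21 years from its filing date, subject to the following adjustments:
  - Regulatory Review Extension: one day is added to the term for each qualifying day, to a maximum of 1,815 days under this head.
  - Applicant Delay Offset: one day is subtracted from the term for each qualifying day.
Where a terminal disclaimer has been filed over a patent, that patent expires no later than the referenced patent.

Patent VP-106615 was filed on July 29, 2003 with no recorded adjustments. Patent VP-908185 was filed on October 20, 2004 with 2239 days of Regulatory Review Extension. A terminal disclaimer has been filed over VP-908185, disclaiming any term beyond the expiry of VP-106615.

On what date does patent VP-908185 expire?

Natural term of VP-908185:
  Base: filing + 21 years → 20 October 2025.
  Regulatory Review Extension: 2239 days claimed exceeds the 1815-day cap, so +1815 days → 9 October 2030.
Expiry of referenced patent VP-106615:
  Base: filing + 21 years → 29 July 2024.
Terminal disclaimer: VP-908185 expires on the earlier of 9 October 2030 and 29 July 2024.

2024-07-29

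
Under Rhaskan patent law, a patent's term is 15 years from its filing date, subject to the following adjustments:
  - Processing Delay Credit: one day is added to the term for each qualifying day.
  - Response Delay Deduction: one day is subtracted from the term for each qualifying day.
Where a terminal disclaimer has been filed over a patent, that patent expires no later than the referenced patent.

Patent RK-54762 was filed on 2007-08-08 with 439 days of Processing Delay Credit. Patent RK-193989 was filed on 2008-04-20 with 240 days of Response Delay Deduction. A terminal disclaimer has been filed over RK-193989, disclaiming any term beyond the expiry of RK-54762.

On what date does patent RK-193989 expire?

August 23, 2022

Natural term of RK-193989:
  Base: filing + 15 years → 20 April 2023.
  Response Delay Deduction: −240 days → 23 August 2022.
Expiry of referenced patent RK-54762:
  Base: filing + 15 years → 8 August 2022.
  Processing Delay Credit: +439 days → 21 October 2023.
Terminal disclaimer: RK-193989 expires on the earlier of 23 August 2022 and 21 October 2023.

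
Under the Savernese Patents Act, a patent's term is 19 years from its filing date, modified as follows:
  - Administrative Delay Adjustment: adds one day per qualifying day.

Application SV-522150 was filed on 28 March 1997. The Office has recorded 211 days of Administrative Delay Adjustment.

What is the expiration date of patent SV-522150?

2016-10-25

Base term: filing date + 19 years → 28 March 2016.
Administrative Delay Adjustment: +211 days → 25 October 2016.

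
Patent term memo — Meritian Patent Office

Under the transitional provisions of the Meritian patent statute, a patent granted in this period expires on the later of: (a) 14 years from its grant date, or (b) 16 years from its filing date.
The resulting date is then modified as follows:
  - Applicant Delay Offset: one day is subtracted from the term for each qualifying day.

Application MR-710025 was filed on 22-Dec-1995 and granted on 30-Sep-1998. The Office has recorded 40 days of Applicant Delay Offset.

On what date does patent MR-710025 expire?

August 21, 2012

(a) grant + 14 years → 30 September 2012.
(b) filing + 16 years → 22 December 2011.
Later of the two: 30 September 2012.
Applicant Delay Offset: −40 days → 21 August 2012.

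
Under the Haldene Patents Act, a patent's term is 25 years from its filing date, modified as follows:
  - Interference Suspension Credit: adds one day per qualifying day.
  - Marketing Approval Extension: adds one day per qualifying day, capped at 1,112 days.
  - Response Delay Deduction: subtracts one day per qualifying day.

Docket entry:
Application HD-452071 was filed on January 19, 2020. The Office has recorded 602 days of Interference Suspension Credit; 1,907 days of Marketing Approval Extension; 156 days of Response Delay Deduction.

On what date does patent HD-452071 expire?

April 26, 2049

Base term: filing date + 25 years → 19 January 2045.
Interference Suspension Credit: +602 days → 13 September 2046.
Marketing Approval Extension: 1907 days claimed exceeds the 1112-day cap, so +1112 days → 29 September 2049.
Response Delay Deduction: −156 days → 26 April 2049.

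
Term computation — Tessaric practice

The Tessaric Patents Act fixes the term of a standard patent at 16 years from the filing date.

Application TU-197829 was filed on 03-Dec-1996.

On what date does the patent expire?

2012-12-03

Filing date + 16 years → 3 December 2012.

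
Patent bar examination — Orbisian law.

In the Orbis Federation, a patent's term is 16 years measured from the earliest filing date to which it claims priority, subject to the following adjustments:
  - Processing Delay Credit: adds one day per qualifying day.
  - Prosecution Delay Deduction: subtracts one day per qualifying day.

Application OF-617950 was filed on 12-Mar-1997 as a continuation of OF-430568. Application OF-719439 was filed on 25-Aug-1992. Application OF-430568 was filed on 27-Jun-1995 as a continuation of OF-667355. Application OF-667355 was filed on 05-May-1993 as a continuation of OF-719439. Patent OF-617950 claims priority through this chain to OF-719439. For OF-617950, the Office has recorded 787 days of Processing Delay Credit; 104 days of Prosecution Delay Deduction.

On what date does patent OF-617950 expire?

Earliest priority filing: 25 August 1992.
Base term: 25 August 1992 + 16 years → 25 August 2008.
Processing Delay Credit: +787 days → 21 October 2010.
Prosecution Delay Deduction: −104 days → 9 July 2010.

July 9, 2010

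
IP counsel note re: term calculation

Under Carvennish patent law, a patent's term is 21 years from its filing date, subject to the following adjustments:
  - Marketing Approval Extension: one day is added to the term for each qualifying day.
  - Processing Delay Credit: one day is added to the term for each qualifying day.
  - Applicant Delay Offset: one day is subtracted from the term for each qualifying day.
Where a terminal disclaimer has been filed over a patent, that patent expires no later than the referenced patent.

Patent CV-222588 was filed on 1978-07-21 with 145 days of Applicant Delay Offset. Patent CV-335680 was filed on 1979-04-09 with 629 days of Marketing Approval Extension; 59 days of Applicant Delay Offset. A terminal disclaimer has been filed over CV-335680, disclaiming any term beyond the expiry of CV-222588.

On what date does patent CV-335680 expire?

1999-02-26

Natural term of CV-335680:
  Base: filing + 21 years → 9 April 2000.
  Marketing Approval Extension: +629 days → 29 December 2001.
  Applicant Delay Offset: −59 days → 31 October 2001.
Expiry of referenced patent CV-222588:
  Base: filing + 21 years → 21 July 1999.
  Applicant Delay Offset: −145 days → 26 February 1999.
Terminal disclaimer: CV-335680 expires on the earlier of 31 October 2001 and 26 February 1999.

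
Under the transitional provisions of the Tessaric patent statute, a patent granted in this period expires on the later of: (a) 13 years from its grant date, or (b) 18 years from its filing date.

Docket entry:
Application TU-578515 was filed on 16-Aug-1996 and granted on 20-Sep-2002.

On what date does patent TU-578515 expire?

(a) grant + 13 years → 20 September 2015.
(b) filing + 18 years → 16 August 2014.
Later of the two: 20 September 2015.

2015-09-20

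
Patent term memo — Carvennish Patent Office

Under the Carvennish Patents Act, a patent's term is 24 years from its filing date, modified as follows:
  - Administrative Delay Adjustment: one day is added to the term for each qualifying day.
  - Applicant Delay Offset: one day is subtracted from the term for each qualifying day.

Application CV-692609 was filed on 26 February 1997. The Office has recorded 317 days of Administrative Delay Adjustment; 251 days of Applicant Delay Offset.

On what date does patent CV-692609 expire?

Base term: filing date + 24 years → 26 February 2021.
Administrative Delay Adjustment: +317 days → 9 January 2022.
Applicant Delay Offset: −251 days → 3 May 2021.

2021-05-03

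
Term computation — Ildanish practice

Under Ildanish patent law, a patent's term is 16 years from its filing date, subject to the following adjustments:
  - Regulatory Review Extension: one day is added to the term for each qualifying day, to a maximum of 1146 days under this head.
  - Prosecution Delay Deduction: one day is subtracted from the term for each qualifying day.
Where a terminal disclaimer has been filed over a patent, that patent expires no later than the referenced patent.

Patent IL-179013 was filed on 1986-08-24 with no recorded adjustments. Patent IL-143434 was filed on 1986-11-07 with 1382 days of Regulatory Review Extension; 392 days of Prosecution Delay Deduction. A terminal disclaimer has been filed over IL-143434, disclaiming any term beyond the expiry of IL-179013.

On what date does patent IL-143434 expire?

2002-08-24

Natural term of IL-143434:
  Base: filing + 16 years → 7 November 2002.
  Regulatory Review Extension: 1382 days claimed exceeds the 1146-day cap, so +1146 days → 27 December 2005.
  Prosecution Delay Deduction: −392 days → 30 November 2004.
Expiry of referenced patent IL-179013:
  Base: filing + 16 years → 24 August 2002.
Terminal disclaimer: IL-143434 expires on the earlier of 30 November 2004 and 24 August 2002.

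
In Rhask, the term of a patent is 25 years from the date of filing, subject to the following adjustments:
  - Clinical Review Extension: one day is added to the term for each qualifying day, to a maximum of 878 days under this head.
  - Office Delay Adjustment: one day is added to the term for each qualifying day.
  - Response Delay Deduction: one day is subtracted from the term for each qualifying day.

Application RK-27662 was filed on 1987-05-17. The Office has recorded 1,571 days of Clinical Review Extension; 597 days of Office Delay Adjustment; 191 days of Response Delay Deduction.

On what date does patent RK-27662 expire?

Base term: filing date + 25 years → 17 May 2012.
Clinical Review Extension: 1571 days claimed exceeds the 878-day cap, so +878 days → 12 October 2014.
Office Delay Adjustment: +597 days → 31 May 2016.
Response Delay Deduction: −191 days → 22 November 2015.

November 22, 2015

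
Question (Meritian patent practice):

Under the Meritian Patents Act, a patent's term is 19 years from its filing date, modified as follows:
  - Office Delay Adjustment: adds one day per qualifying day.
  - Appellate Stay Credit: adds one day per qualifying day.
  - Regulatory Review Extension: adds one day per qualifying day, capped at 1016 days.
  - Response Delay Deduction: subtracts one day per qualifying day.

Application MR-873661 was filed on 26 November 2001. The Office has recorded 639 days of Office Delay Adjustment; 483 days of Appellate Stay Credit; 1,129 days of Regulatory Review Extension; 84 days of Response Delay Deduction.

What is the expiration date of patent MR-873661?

July 12, 2026

Base term: filing date + 19 years → 26 November 2020.
Office Delay Adjustment: +639 days → 27 August 2022.
Appellate Stay Credit: +483 days → 23 December 2023.
Regulatory Review Extension: 1129 days claimed exceeds the 1016-day cap, so +1016 days → 4 October 2026.
Response Delay Deduction: −84 days → 12 July 2026.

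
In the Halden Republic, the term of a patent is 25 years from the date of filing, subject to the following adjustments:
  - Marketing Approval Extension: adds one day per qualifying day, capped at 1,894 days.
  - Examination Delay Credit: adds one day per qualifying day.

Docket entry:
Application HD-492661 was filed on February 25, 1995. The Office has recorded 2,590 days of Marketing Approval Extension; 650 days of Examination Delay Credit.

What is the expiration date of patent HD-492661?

2027-02-12

Base term: filing date + 25 years → 25 February 2020.
Marketing Approval Extension: 2590 days claimed exceeds the 1894-day cap, so +1894 days → 3 May 2025.
Examination Delay Credit: +650 days → 12 February 2027.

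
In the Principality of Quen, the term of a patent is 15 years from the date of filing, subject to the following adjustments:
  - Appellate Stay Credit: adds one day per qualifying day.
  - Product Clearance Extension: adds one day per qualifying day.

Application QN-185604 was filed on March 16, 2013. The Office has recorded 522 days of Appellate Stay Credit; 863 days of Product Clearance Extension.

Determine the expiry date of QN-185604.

2031-12-31

Base term: filing date + 15 years → 16 March 2028.
Appellate Stay Credit: +522 days → 20 August 2029.
Product Clearance Extension: +863 days → 31 December 2031.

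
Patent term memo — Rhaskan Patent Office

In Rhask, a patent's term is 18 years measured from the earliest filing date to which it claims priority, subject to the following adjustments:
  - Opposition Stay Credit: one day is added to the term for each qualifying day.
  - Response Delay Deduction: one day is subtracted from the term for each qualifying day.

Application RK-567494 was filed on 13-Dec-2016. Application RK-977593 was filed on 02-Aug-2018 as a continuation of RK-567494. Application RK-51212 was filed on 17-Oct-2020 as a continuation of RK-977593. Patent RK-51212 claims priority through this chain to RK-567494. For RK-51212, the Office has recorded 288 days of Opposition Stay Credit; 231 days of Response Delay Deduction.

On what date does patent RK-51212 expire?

Earliest priority filing: 13 December 2016.
Base term: 13 December 2016 + 18 years → 13 December 2034.
Opposition Stay Credit: +288 days → 27 September 2035.
Response Delay Deduction: −231 days → 8 February 2035.

2035-02-08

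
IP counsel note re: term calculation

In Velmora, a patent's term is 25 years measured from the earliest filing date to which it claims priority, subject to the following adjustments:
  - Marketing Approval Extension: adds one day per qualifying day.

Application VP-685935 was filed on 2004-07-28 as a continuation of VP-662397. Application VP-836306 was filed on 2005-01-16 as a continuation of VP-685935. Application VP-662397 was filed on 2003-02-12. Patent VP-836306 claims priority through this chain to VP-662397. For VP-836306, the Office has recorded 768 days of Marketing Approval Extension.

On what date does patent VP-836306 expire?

Earliest priority filing: 12 February 2003.
Base term: 12 February 2003 + 25 years → 12 February 2028.
Marketing Approval Extension: +768 days → 21 March 2030.

March 21, 2030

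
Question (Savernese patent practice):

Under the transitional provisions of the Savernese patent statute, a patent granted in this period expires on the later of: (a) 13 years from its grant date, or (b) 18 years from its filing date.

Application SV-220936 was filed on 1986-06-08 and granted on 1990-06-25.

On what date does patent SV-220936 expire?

(a) grant + 13 years → 25 June 2003.
(b) filing + 18 years → 8 June 2004.
Later of the two: 8 June 2004.

June 8, 2004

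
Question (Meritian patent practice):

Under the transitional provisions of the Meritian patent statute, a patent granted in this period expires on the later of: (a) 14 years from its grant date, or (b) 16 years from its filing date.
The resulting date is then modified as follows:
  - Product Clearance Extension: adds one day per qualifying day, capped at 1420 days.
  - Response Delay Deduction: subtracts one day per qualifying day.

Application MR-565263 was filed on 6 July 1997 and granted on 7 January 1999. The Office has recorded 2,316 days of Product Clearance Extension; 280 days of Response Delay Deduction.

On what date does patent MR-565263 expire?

August 19, 2016

(a) grant + 14 years → 7 January 2013.
(b) filing + 16 years → 6 July 2013.
Later of the two: 6 July 2013.
Product Clearance Extension: 2316 days claimed exceeds the 1420-day cap, so +1420 days → 26 May 2017.
Response Delay Deduction: −280 days → 19 August 2016.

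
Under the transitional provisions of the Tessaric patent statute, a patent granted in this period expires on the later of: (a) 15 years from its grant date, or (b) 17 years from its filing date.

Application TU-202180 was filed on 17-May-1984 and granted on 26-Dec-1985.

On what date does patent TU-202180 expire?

2001-05-17

(a) grant + 15 years → 26 December 2000.
(b) filing + 17 years → 17 May 2001.
Later of the two: 17 May 2001.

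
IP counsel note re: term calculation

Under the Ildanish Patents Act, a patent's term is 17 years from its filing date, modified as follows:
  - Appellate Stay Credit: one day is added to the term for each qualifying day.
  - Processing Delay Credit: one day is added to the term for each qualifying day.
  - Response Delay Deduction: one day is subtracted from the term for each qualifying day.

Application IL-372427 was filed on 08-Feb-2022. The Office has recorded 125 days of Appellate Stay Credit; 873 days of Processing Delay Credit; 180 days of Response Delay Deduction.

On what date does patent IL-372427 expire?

May 6, 2041

Base term: filing date + 17 years → 8 February 2039.
Appellate Stay Credit: +125 days → 13 June 2039.
Processing Delay Credit: +873 days → 2 November 2041.
Response Delay Deduction: −180 days → 6 May 2041.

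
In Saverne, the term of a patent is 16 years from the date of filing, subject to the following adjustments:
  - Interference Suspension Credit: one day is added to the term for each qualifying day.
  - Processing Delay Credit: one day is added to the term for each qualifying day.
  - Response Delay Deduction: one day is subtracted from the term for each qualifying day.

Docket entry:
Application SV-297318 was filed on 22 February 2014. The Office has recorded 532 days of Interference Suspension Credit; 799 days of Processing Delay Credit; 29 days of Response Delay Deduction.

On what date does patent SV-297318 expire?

Base term: filing date + 16 years → 22 February 2030.
Interference Suspension Credit: +532 days → 8 August 2031.
Processing Delay Credit: +799 days → 15 October 2033.
Response Delay Deduction: −29 days → 16 September 2033.

2033-09-16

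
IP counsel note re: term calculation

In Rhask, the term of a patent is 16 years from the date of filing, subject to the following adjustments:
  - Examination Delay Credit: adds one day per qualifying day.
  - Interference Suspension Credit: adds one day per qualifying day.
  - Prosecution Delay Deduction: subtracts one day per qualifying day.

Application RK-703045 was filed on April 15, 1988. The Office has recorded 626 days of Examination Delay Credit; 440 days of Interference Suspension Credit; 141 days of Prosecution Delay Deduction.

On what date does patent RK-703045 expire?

October 27, 2006

Base term: filing date + 16 years → 15 April 2004.
Examination Delay Credit: +626 days → 1 January 2006.
Interference Suspension Credit: +440 days → 17 March 2007.
Prosecution Delay Deduction: −141 days → 27 October 2006.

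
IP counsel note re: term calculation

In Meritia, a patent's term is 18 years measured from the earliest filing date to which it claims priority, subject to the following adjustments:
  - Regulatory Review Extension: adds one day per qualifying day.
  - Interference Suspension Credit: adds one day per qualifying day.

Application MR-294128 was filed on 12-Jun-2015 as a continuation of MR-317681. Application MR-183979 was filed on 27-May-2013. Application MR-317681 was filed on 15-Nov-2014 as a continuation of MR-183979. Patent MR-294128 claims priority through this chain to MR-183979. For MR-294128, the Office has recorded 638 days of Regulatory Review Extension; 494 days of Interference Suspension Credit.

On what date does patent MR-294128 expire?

Earliest priority filing: 27 May 2013.
Base term: 27 May 2013 + 18 years → 27 May 2031.
Regulatory Review Extension: +638 days → 23 February 2033.
Interference Suspension Credit: +494 days → 2 July 2034.

July 2, 2034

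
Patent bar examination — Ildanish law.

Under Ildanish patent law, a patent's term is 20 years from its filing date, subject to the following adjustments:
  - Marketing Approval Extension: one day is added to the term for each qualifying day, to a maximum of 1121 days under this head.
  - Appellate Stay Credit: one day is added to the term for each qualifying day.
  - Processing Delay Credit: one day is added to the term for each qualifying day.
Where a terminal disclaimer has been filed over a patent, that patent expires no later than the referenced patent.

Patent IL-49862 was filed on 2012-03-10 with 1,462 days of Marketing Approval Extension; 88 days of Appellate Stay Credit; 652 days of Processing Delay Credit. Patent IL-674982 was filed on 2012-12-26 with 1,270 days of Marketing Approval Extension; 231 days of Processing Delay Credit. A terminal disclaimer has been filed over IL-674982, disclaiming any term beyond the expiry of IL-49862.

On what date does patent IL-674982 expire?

Natural term of IL-674982:
  Base: filing + 20 years → 26 December 2032.
  Marketing Approval Extension: 1270 days claimed exceeds the 1121-day cap, so +1121 days → 21 January 2036.
  Processing Delay Credit: +231 days → 8 September 2036.
Expiry of referenced patent IL-49862:
  Base: filing + 20 years → 10 March 2032.
  Marketing Approval Extension: 1462 days claimed exceeds the 1121-day cap, so +1121 days → 5 April 2035.
  Appellate Stay Credit: +88 days → 2 July 2035.
  Processing Delay Credit: +652 days → 14 April 2037.
Terminal disclaimer: IL-674982 expires on the earlier of 8 September 2036 and 14 April 2037.

2036-09-08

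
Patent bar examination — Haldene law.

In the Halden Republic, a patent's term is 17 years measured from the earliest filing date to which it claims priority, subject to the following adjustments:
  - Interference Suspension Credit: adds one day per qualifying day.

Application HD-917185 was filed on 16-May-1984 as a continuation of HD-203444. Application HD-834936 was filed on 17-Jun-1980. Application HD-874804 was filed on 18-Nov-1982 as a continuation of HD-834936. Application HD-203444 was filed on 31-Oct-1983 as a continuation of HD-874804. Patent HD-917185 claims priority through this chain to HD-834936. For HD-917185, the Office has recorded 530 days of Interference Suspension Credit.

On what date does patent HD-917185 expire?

Earliest priority filing: 17 June 1980.
Base term: 17 June 1980 + 17 years → 17 June 1997.
Interference Suspension Credit: +530 days → 29 November 1998.

1998-11-29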